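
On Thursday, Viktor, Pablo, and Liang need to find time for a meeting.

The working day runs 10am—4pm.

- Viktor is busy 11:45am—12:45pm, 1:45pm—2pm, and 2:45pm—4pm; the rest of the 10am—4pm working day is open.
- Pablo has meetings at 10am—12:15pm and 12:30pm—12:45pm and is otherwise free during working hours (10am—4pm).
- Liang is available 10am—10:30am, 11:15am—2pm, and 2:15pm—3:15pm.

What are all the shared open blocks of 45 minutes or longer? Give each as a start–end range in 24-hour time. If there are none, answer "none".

Viktor free within 10:00–16:00: 10:00–11:45, 12:45–13:45, 14:00–14:45.
Pablo free within 10:00–16:00: 12:15–12:30, 12:45–16:00.
Viktor ∩ Pablo: 12:45–13:45, 14:00–14:45.
Viktor ∩ Pablo ∩ Liang: 12:45–13:45, 14:15–14:45.
Windows ≥ 45 min: 12:45–13:45.

12:45–13:45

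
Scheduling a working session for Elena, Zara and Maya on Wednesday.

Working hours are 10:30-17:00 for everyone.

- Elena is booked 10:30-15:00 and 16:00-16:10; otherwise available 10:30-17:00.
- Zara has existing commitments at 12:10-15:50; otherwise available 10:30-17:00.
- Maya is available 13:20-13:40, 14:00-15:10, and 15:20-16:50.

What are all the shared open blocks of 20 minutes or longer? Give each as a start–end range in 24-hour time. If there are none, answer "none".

Elena free within 10:30–17:00: 15:00–16:00, 16:10–17:00.
Zara free within 10:30–17:00: 10:30–12:10, 15:50–17:00.
Elena ∩ Zara: 15:50–16:00, 16:10–17:00.
Elena ∩ Zara ∩ Maya: 15:50–16:00, 16:10–16:50.
Windows ≥ 20 min: 16:10–16:50.

16:10–16:50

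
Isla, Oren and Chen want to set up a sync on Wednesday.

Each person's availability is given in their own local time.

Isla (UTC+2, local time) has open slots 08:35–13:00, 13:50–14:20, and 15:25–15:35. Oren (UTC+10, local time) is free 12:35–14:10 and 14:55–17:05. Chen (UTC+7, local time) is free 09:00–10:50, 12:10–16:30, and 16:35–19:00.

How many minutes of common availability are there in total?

30 minutes

Isla → UTC: 06:35–11:00, 11:50–12:20, 13:25–13:35.
Oren → UTC: 02:35–04:10, 04:55–07:05.
Chen → UTC: 02:00–03:50, 05:10–09:30, 09:35–12:00.
Isla ∩ Oren: 06:35–07:05.
Isla ∩ Oren ∩ Chen: 06:35–07:05.
Total common minutes: 30.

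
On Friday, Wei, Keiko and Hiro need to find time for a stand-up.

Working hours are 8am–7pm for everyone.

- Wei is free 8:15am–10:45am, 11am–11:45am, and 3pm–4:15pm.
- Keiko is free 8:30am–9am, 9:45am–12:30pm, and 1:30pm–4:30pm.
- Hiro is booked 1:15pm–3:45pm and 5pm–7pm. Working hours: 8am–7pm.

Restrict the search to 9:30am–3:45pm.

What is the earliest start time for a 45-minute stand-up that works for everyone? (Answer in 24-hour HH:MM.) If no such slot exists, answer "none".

09:45

Hiro free within 08:00–19:00: 08:00–13:15, 15:45–17:00.
Wei ∩ Keiko: 08:30–09:00, 09:45–10:45, 11:00–11:45, 15:00–16:15.
Wei ∩ Keiko ∩ Hiro: 08:30–09:00, 09:45–10:45, 11:00–11:45, 15:45–16:15.
Restricted to 09:30–15:45: 09:45–10:45, 11:00–11:45.
Windows ≥ 45 min: 09:45–10:45, 11:00–11:45.
Earliest such window starts at 09:45.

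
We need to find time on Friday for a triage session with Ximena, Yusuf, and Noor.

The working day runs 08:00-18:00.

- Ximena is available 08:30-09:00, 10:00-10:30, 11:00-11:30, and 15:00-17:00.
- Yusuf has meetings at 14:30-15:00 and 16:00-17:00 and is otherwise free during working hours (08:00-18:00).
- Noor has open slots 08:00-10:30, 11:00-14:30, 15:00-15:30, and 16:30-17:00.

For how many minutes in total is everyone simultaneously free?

Yusuf free within 08:00–18:00: 08:00–14:30, 15:00–16:00, 17:00–18:00.
Ximena ∩ Yusuf: 08:30–09:00, 10:00–10:30, 11:00–11:30, 15:00–16:00.
Ximena ∩ Yusuf ∩ Noor: 08:30–09:00, 10:00–10:30, 11:00–11:30, 15:00–15:30.
Total common minutes: 30 + 30 + 30 + 30 = 120.

120 minutes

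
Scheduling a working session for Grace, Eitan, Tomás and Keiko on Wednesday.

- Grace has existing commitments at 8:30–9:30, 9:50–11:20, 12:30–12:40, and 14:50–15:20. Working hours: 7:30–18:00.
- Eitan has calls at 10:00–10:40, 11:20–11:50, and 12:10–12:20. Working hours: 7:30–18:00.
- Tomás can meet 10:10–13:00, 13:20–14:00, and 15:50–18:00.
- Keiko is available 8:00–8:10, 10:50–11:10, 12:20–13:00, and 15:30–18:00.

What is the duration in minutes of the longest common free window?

Grace free within 07:30–18:00: 07:30–08:30, 09:30–09:50, 11:20–12:30, 12:40–14:50, 15:20–18:00.
Eitan free within 07:30–18:00: 07:30–10:00, 10:40–11:20, 11:50–12:10, 12:20–18:00.
Grace ∩ Eitan: 07:30–08:30, 09:30–09:50, 11:50–12:10, 12:20–12:30, 12:40–14:50, 15:20–18:00.
Grace ∩ Eitan ∩ Tomás: 11:50–12:10, 12:20–12:30, 12:40–13:00, 13:20–14:00, 15:50–18:00.
Grace ∩ Eitan ∩ Tomás ∩ Keiko: 12:20–12:30, 12:40–13:00, 15:50–18:00.
Common window lengths: 10, 20, 130 min; longest is 130.

130 minutes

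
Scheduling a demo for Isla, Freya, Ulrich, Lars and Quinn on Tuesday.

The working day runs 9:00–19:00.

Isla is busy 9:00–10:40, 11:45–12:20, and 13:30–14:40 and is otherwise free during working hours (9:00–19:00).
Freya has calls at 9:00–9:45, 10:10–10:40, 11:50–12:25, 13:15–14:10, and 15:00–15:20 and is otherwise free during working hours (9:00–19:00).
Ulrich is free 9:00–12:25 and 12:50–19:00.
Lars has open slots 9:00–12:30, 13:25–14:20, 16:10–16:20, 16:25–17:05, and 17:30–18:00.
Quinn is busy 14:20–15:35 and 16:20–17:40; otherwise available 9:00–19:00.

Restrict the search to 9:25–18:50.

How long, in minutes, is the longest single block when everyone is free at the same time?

Isla free within 09:00–19:00: 10:40–11:45, 12:20–13:30, 14:40–19:00.
Freya free within 09:00–19:00: 09:45–10:10, 10:40–11:50, 12:25–13:15, 14:10–15:00, 15:20–19:00.
Quinn free within 09:00–19:00: 09:00–14:20, 15:35–16:20, 17:40–19:00.
Isla ∩ Freya: 10:40–11:45, 12:25–13:15, 14:40–15:00, 15:20–19:00.
Isla ∩ Freya ∩ Ulrich: 10:40–11:45, 12:50–13:15, 14:40–15:00, 15:20–19:00.
Isla ∩ Freya ∩ Ulrich ∩ Lars: 10:40–11:45, 16:10–16:20, 16:25–17:05, 17:30–18:00.
Isla ∩ Freya ∩ Ulrich ∩ Lars ∩ Quinn: 10:40–11:45, 16:10–16:20, 17:40–18:00.
Restricted to 09:25–18:50: 10:40–11:45, 16:10–16:20, 17:40–18:00.
Common window lengths: 65, 10, 20 min; longest is 65.

65 minutes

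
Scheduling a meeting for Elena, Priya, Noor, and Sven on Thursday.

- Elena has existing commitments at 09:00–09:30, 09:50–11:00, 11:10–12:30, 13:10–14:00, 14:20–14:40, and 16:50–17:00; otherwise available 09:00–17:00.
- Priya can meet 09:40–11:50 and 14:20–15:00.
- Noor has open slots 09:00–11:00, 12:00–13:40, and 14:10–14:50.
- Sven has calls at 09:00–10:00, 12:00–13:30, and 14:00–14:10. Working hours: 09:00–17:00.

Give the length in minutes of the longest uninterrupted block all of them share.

10 minutes

Elena free within 09:00–17:00: 09:30–09:50, 11:00–11:10, 12:30–13:10, 14:00–14:20, 14:40–16:50.
Sven free within 09:00–17:00: 10:00–12:00, 13:30–14:00, 14:10–17:00.
Elena ∩ Priya: 09:40–09:50, 11:00–11:10, 14:40–15:00.
Elena ∩ Priya ∩ Noor: 09:40–09:50, 14:40–14:50.
Elena ∩ Priya ∩ Noor ∩ Sven: 14:40–14:50.
Single common window of 10 minutes.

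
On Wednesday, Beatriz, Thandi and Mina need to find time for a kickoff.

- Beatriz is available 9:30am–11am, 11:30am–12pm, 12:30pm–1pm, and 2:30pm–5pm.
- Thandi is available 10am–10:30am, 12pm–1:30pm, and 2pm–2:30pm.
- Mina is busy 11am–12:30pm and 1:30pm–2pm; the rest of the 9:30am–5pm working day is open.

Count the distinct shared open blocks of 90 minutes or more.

Mina free within 09:30–17:00: 09:30–11:00, 12:30–13:30, 14:00–17:00.
Beatriz ∩ Thandi: 10:00–10:30, 12:30–13:00.
Beatriz ∩ Thandi ∩ Mina: 10:00–10:30, 12:30–13:00.
Windows ≥ 90 min: (none).
That's 0 windows.

0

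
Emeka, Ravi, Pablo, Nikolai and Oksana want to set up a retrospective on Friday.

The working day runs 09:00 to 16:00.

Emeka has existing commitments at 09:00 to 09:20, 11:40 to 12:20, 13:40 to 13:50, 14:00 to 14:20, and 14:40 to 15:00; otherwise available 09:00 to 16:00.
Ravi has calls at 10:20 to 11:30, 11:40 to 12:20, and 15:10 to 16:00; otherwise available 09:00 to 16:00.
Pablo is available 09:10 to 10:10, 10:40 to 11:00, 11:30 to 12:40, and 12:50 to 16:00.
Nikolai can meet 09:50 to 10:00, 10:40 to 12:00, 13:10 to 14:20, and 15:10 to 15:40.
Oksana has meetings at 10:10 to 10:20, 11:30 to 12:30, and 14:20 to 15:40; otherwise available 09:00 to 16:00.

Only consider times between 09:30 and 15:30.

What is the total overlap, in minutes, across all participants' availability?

Emeka free within 09:00–16:00: 09:20–11:40, 12:20–13:40, 13:50–14:00, 14:20–14:40, 15:00–16:00.
Ravi free within 09:00–16:00: 09:00–10:20, 11:30–11:40, 12:20–15:10.
Oksana free within 09:00–16:00: 09:00–10:10, 10:20–11:30, 12:30–14:20, 15:40–16:00.
Emeka ∩ Ravi: 09:20–10:20, 11:30–11:40, 12:20–13:40, 13:50–14:00, 14:20–14:40, 15:00–15:10.
Emeka ∩ Ravi ∩ Pablo: 09:20–10:10, 11:30–11:40, 12:20–12:40, 12:50–13:40, 13:50–14:00, 14:20–14:40, 15:00–15:10.
Emeka ∩ Ravi ∩ Pablo ∩ Nikolai: 09:50–10:00, 11:30–11:40, 13:10–13:40, 13:50–14:00.
Emeka ∩ Ravi ∩ Pablo ∩ Nikolai ∩ Oksana: 09:50–10:00, 13:10–13:40, 13:50–14:00.
Restricted to 09:30–15:30: 09:50–10:00, 13:10–13:40, 13:50–14:00.
Total common minutes: 10 + 30 + 10 = 50.

50 minutes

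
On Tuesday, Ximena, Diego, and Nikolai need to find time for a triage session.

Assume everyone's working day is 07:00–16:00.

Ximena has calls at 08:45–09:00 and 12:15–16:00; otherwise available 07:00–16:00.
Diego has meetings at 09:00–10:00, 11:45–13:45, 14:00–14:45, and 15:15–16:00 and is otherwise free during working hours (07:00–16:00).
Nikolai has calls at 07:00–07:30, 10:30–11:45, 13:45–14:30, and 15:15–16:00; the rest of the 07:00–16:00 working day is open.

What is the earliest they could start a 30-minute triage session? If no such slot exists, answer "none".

Ximena free within 07:00–16:00: 07:00–08:45, 09:00–12:15.
Diego free within 07:00–16:00: 07:00–09:00, 10:00–11:45, 13:45–14:00, 14:45–15:15.
Nikolai free within 07:00–16:00: 07:30–10:30, 11:45–13:45, 14:30–15:15.
Ximena ∩ Diego: 07:00–08:45, 10:00–11:45.
Ximena ∩ Diego ∩ Nikolai: 07:30–08:45, 10:00–10:30.
Windows ≥ 30 min: 07:30–08:45, 10:00–10:30.
Earliest such window starts at 07:30.

07:30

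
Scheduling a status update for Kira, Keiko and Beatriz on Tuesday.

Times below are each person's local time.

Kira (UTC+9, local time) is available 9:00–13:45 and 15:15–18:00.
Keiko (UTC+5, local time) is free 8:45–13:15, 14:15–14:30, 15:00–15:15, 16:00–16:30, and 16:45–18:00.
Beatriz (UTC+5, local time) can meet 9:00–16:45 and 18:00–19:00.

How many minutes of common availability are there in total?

Kira → UTC: 00:00–04:45, 06:15–09:00.
Keiko → UTC: 03:45–08:15, 09:15–09:30, 10:00–10:15, 11:00–11:30, 11:45–13:00.
Beatriz → UTC: 04:00–11:45, 13:00–14:00.
Kira ∩ Keiko: 03:45–04:45, 06:15–08:15.
Kira ∩ Keiko ∩ Beatriz: 04:00–04:45, 06:15–08:15.
Total common minutes: 45 + 120 = 165.

165 minutes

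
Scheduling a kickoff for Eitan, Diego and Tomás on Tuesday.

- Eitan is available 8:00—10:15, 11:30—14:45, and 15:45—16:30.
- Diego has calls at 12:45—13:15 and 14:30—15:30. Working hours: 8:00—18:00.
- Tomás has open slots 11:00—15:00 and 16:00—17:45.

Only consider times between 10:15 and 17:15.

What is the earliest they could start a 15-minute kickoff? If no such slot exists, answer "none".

11:30

Diego free within 08:00–18:00: 08:00–12:45, 13:15–14:30, 15:30–18:00.
Eitan ∩ Diego: 08:00–10:15, 11:30–12:45, 13:15–14:30, 15:45–16:30.
Eitan ∩ Diego ∩ Tomás: 11:30–12:45, 13:15–14:30, 16:00–16:30.
Restricted to 10:15–17:15: 11:30–12:45, 13:15–14:30, 16:00–16:30.
Windows ≥ 15 min: 11:30–12:45, 13:15–14:30, 16:00–16:30.
Earliest such window starts at 11:30.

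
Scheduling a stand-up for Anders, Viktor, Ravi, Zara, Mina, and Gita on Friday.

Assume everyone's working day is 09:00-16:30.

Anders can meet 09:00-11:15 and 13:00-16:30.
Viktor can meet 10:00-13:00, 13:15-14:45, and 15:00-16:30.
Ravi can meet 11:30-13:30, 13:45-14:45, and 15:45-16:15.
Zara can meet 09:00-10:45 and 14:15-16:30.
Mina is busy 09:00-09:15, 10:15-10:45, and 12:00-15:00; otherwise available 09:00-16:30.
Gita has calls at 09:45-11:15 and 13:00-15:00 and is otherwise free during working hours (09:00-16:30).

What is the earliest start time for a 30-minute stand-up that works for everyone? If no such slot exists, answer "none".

Mina free within 09:00–16:30: 09:15–10:15, 10:45–12:00, 15:00–16:30.
Gita free within 09:00–16:30: 09:00–09:45, 11:15–13:00, 15:00–16:30.
Anders ∩ Viktor: 10:00–11:15, 13:15–14:45, 15:00–16:30.
Anders ∩ Viktor ∩ Ravi: 13:15–13:30, 13:45–14:45, 15:45–16:15.
Anders ∩ Viktor ∩ Ravi ∩ Zara: 14:15–14:45, 15:45–16:15.
Anders ∩ Viktor ∩ Ravi ∩ Zara ∩ Mina: 15:45–16:15.
Anders ∩ Viktor ∩ Ravi ∩ Zara ∩ Mina ∩ Gita: 15:45–16:15.
Windows ≥ 30 min: 15:45–16:15.
Earliest such window starts at 15:45.

15:45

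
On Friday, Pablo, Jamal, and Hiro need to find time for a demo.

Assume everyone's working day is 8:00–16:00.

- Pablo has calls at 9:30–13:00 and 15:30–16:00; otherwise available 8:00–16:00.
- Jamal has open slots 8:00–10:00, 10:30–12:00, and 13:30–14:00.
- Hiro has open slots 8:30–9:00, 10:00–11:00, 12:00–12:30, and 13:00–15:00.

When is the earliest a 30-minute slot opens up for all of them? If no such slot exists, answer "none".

08:30

Pablo free within 08:00–16:00: 08:00–09:30, 13:00–15:30.
Pablo ∩ Jamal: 08:00–09:30, 13:30–14:00.
Pablo ∩ Jamal ∩ Hiro: 08:30–09:00, 13:30–14:00.
Windows ≥ 30 min: 08:30–09:00, 13:30–14:00.
Earliest such window starts at 08:30.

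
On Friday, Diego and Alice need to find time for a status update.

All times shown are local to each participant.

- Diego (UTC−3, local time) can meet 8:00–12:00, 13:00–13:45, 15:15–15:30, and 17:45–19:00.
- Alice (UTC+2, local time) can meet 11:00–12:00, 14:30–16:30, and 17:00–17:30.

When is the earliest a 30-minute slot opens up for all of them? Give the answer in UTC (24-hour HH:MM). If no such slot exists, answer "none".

12:30

Diego → UTC: 11:00–15:00, 16:00–16:45, 18:15–18:30, 20:45–22:00.
Alice → UTC: 09:00–10:00, 12:30–14:30, 15:00–15:30.
Diego ∩ Alice: 12:30–14:30.
Windows ≥ 30 min: 12:30–14:30.
Earliest such window starts at 12:30.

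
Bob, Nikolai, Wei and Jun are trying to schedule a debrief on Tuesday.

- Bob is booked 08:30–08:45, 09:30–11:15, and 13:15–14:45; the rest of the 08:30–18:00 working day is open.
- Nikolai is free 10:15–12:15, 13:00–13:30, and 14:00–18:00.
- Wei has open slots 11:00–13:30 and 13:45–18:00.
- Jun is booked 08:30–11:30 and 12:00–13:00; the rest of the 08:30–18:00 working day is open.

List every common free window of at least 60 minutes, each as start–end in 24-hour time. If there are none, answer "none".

Bob free within 08:30–18:00: 08:45–09:30, 11:15–13:15, 14:45–18:00.
Jun free within 08:30–18:00: 11:30–12:00, 13:00–18:00.
Bob ∩ Nikolai: 11:15–12:15, 13:00–13:15, 14:45–18:00.
Bob ∩ Nikolai ∩ Wei: 11:15–12:15, 13:00–13:15, 14:45–18:00.
Bob ∩ Nikolai ∩ Wei ∩ Jun: 11:30–12:00, 13:00–13:15, 14:45–18:00.
Windows ≥ 60 min: 14:45–18:00.

14:45–18:00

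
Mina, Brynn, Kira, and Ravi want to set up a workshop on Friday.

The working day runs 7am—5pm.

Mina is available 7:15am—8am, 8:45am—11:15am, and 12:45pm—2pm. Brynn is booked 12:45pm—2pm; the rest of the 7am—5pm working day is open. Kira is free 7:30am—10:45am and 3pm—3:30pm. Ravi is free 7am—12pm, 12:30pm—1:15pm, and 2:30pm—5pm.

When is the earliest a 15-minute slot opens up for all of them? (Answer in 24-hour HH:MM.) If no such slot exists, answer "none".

Brynn free within 07:00–17:00: 07:00–12:45, 14:00–17:00.
Mina ∩ Brynn: 07:15–08:00, 08:45–11:15.
Mina ∩ Brynn ∩ Kira: 07:30–08:00, 08:45–10:45.
Mina ∩ Brynn ∩ Kira ∩ Ravi: 07:30–08:00, 08:45–10:45.
Windows ≥ 15 min: 07:30–08:00, 08:45–10:45.
Earliest such window starts at 07:30.

07:30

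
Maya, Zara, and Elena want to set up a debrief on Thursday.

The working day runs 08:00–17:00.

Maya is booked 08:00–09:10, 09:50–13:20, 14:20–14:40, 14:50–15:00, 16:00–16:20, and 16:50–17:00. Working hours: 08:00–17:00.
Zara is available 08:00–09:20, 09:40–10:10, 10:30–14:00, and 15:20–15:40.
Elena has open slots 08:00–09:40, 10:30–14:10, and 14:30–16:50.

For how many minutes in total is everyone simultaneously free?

Maya free within 08:00–17:00: 09:10–09:50, 13:20–14:20, 14:40–14:50, 15:00–16:00, 16:20–16:50.
Maya ∩ Zara: 09:10–09:20, 09:40–09:50, 13:20–14:00, 15:20–15:40.
Maya ∩ Zara ∩ Elena: 09:10–09:20, 13:20–14:00, 15:20–15:40.
Total common minutes: 10 + 40 + 20 = 70.

70 minutes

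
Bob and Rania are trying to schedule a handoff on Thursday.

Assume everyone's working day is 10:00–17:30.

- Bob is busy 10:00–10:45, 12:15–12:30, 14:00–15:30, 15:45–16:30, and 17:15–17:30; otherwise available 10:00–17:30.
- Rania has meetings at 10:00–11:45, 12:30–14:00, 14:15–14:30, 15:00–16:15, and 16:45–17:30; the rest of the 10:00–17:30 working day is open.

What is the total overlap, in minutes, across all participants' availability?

Bob free within 10:00–17:30: 10:45–12:15, 12:30–14:00, 15:30–15:45, 16:30–17:15.
Rania free within 10:00–17:30: 11:45–12:30, 14:00–14:15, 14:30–15:00, 16:15–16:45.
Bob ∩ Rania: 11:45–12:15, 16:30–16:45.
Total common minutes: 30 + 15 = 45.

45 minutes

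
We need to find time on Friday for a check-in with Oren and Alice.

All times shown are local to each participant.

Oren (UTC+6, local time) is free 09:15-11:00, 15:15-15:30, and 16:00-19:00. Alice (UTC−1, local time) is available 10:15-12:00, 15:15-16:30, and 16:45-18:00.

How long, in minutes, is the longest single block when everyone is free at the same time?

105 minutes

Oren → UTC: 03:15–05:00, 09:15–09:30, 10:00–13:00.
Alice → UTC: 11:15–13:00, 16:15–17:30, 17:45–19:00.
Oren ∩ Alice: 11:15–13:00.
Single common window of 105 minutes.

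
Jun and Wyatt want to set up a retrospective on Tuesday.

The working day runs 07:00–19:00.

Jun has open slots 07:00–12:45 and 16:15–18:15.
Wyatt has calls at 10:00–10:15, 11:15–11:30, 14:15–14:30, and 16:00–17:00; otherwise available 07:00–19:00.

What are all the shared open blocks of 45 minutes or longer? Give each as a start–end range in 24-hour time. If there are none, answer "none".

Wyatt free within 07:00–19:00: 07:00–10:00, 10:15–11:15, 11:30–14:15, 14:30–16:00, 17:00–19:00.
Jun ∩ Wyatt: 07:00–10:00, 10:15–11:15, 11:30–12:45, 17:00–18:15.
Windows ≥ 45 min: 07:00–10:00, 10:15–11:15, 11:30–12:45, 17:00–18:15.

07:00–10:00, 10:15–11:15, 11:30–12:45, 17:00–18:15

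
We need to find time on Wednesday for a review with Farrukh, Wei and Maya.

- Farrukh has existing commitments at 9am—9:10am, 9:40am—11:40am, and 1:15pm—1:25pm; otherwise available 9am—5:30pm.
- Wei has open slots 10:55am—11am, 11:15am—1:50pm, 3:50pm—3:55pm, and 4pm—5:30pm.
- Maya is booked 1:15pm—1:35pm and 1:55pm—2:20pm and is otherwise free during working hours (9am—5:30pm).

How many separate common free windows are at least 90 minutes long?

2

Farrukh free within 09:00–17:30: 09:10–09:40, 11:40–13:15, 13:25–17:30.
Maya free within 09:00–17:30: 09:00–13:15, 13:35–13:55, 14:20–17:30.
Farrukh ∩ Wei: 11:40–13:15, 13:25–13:50, 15:50–15:55, 16:00–17:30.
Farrukh ∩ Wei ∩ Maya: 11:40–13:15, 13:35–13:50, 15:50–15:55, 16:00–17:30.
Windows ≥ 90 min: 11:40–13:15, 16:00–17:30.
That's 2 windows.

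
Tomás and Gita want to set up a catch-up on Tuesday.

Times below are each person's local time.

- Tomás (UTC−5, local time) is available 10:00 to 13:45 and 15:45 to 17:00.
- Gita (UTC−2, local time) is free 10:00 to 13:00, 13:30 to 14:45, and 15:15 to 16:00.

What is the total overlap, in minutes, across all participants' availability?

120 minutes

Tomás → UTC: 15:00–18:45, 20:45–22:00.
Gita → UTC: 12:00–15:00, 15:30–16:45, 17:15–18:00.
Tomás ∩ Gita: 15:30–16:45, 17:15–18:00.
Total common minutes: 75 + 45 = 120.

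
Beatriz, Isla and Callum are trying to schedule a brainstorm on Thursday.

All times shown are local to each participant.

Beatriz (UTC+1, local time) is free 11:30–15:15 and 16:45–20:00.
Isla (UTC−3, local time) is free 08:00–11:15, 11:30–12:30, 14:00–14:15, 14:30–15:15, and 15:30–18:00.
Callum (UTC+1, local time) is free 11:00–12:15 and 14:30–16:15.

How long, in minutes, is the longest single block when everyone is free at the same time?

45 minutes

Beatriz → UTC: 10:30–14:15, 15:45–19:00.
Isla → UTC: 11:00–14:15, 14:30–15:30, 17:00–17:15, 17:30–18:15, 18:30–21:00.
Callum → UTC: 10:00–11:15, 13:30–15:15.
Beatriz ∩ Isla: 11:00–14:15, 17:00–17:15, 17:30–18:15, 18:30–19:00.
Beatriz ∩ Isla ∩ Callum: 11:00–11:15, 13:30–14:15.
Common window lengths: 15, 45 min; longest is 45.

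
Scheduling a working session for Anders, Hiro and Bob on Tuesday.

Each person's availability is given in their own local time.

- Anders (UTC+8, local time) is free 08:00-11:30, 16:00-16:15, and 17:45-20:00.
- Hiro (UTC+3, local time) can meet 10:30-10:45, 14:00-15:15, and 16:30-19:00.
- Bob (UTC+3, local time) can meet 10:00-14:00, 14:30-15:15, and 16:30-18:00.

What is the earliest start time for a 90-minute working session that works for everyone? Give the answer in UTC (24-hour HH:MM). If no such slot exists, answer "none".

Anders → UTC: 00:00–03:30, 08:00–08:15, 09:45–12:00.
Hiro → UTC: 07:30–07:45, 11:00–12:15, 13:30–16:00.
Bob → UTC: 07:00–11:00, 11:30–12:15, 13:30–15:00.
Anders ∩ Hiro: 11:00–12:00.
Anders ∩ Hiro ∩ Bob: 11:30–12:00.
Windows ≥ 90 min: (none).

none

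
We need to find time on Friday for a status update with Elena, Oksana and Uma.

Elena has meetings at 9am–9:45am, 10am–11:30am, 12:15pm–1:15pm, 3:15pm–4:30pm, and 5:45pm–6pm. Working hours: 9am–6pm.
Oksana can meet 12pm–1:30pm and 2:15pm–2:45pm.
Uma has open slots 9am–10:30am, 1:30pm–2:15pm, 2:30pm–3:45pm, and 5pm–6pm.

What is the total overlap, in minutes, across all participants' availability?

Elena free within 09:00–18:00: 09:45–10:00, 11:30–12:15, 13:15–15:15, 16:30–17:45.
Elena ∩ Oksana: 12:00–12:15, 13:15–13:30, 14:15–14:45.
Elena ∩ Oksana ∩ Uma: 14:30–14:45.
Total common minutes: 15.

15 minutes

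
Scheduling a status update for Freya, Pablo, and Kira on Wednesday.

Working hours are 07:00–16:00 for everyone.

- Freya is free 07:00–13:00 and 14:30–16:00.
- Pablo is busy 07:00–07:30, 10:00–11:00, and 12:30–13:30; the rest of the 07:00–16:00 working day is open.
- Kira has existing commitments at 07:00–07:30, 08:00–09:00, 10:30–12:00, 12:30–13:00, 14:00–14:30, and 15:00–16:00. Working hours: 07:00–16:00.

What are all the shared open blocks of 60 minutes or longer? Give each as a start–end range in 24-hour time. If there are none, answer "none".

Pablo free within 07:00–16:00: 07:30–10:00, 11:00–12:30, 13:30–16:00.
Kira free within 07:00–16:00: 07:30–08:00, 09:00–10:30, 12:00–12:30, 13:00–14:00, 14:30–15:00.
Freya ∩ Pablo: 07:30–10:00, 11:00–12:30, 14:30–16:00.
Freya ∩ Pablo ∩ Kira: 07:30–08:00, 09:00–10:00, 12:00–12:30, 14:30–15:00.
Windows ≥ 60 min: 09:00–10:00.

09:00–10:00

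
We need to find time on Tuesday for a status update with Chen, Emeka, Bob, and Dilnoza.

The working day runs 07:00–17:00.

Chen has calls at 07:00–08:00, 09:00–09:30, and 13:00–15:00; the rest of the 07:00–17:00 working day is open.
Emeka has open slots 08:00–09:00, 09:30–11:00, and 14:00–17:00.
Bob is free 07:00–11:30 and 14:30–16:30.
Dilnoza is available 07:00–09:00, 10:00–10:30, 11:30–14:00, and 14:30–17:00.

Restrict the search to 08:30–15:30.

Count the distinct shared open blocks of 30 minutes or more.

3

Chen free within 07:00–17:00: 08:00–09:00, 09:30–13:00, 15:00–17:00.
Chen ∩ Emeka: 08:00–09:00, 09:30–11:00, 15:00–17:00.
Chen ∩ Emeka ∩ Bob: 08:00–09:00, 09:30–11:00, 15:00–16:30.
Chen ∩ Emeka ∩ Bob ∩ Dilnoza: 08:00–09:00, 10:00–10:30, 15:00–16:30.
Restricted to 08:30–15:30: 08:30–09:00, 10:00–10:30, 15:00–15:30.
Windows ≥ 30 min: 08:30–09:00, 10:00–10:30, 15:00–15:30.
That's 3 windows.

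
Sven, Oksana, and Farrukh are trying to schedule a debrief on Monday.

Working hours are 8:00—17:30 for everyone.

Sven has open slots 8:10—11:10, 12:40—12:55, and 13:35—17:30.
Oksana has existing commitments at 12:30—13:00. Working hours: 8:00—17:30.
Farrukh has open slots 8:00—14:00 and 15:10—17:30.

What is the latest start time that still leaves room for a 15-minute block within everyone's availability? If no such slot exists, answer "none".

Oksana free within 08:00–17:30: 08:00–12:30, 13:00–17:30.
Sven ∩ Oksana: 08:10–11:10, 13:35–17:30.
Sven ∩ Oksana ∩ Farrukh: 08:10–11:10, 13:35–14:00, 15:10–17:30.
Windows ≥ 15 min: 08:10–11:10, 13:35–14:00, 15:10–17:30.
Latest start in the last window 15:10–17:30 is 17:30 − 15 min = 17:15.

17:15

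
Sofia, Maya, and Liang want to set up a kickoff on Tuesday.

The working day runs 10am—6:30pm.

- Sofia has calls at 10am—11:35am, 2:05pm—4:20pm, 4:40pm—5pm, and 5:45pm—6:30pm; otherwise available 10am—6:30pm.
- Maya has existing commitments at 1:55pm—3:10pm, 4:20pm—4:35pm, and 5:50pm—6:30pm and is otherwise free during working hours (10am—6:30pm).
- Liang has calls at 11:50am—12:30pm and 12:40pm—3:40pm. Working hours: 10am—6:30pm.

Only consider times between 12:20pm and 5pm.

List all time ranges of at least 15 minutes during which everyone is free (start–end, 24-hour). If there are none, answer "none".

Sofia free within 10:00–18:30: 11:35–14:05, 16:20–16:40, 17:00–17:45.
Maya free within 10:00–18:30: 10:00–13:55, 15:10–16:20, 16:35–17:50.
Liang free within 10:00–18:30: 10:00–11:50, 12:30–12:40, 15:40–18:30.
Sofia ∩ Maya: 11:35–13:55, 16:35–16:40, 17:00–17:45.
Sofia ∩ Maya ∩ Liang: 11:35–11:50, 12:30–12:40, 16:35–16:40, 17:00–17:45.
Restricted to 12:20–17:00: 12:30–12:40, 16:35–16:40.
Windows ≥ 15 min: (none).

none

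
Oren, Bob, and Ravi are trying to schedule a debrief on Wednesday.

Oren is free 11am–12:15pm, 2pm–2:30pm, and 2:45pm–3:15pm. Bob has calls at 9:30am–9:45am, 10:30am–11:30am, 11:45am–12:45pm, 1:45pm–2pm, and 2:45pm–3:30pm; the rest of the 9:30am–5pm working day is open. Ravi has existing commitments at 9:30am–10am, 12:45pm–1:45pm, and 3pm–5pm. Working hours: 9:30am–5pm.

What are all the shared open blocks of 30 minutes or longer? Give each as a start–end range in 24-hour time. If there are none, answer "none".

Bob free within 09:30–17:00: 09:45–10:30, 11:30–11:45, 12:45–13:45, 14:00–14:45, 15:30–17:00.
Ravi free within 09:30–17:00: 10:00–12:45, 13:45–15:00.
Oren ∩ Bob: 11:30–11:45, 14:00–14:30.
Oren ∩ Bob ∩ Ravi: 11:30–11:45, 14:00–14:30.
Windows ≥ 30 min: 14:00–14:30.

14:00–14:30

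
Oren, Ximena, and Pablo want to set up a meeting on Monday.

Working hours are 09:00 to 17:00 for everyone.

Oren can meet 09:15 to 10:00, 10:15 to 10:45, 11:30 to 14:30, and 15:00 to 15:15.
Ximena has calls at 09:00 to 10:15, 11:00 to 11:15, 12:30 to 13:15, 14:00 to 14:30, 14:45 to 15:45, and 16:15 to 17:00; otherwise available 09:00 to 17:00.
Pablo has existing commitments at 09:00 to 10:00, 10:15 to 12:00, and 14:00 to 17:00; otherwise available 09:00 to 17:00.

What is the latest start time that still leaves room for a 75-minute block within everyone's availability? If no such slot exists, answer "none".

none

Ximena free within 09:00–17:00: 10:15–11:00, 11:15–12:30, 13:15–14:00, 14:30–14:45, 15:45–16:15.
Pablo free within 09:00–17:00: 10:00–10:15, 12:00–14:00.
Oren ∩ Ximena: 10:15–10:45, 11:30–12:30, 13:15–14:00.
Oren ∩ Ximena ∩ Pablo: 12:00–12:30, 13:15–14:00.
Windows ≥ 75 min: (none).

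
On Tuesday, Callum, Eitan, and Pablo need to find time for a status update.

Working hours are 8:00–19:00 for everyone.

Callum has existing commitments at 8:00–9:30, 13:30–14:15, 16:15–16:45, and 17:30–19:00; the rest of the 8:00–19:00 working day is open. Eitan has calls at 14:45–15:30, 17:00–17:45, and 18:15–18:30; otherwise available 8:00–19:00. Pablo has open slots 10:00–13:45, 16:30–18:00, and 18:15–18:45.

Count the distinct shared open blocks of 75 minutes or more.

Callum free within 08:00–19:00: 09:30–13:30, 14:15–16:15, 16:45–17:30.
Eitan free within 08:00–19:00: 08:00–14:45, 15:30–17:00, 17:45–18:15, 18:30–19:00.
Callum ∩ Eitan: 09:30–13:30, 14:15–14:45, 15:30–16:15, 16:45–17:00.
Callum ∩ Eitan ∩ Pablo: 10:00–13:30, 16:45–17:00.
Windows ≥ 75 min: 10:00–13:30.
That's 1 window.

1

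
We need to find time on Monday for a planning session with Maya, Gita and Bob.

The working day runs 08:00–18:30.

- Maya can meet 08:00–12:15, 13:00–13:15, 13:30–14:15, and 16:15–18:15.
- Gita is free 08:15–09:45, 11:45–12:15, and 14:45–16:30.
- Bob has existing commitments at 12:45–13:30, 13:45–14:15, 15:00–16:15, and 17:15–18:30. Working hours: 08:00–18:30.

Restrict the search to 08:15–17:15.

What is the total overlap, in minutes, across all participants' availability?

Bob free within 08:00–18:30: 08:00–12:45, 13:30–13:45, 14:15–15:00, 16:15–17:15.
Maya ∩ Gita: 08:15–09:45, 11:45–12:15, 16:15–16:30.
Maya ∩ Gita ∩ Bob: 08:15–09:45, 11:45–12:15, 16:15–16:30.
Restricted to 08:15–17:15: 08:15–09:45, 11:45–12:15, 16:15–16:30.
Total common minutes: 90 + 30 + 15 = 135.

135 minutes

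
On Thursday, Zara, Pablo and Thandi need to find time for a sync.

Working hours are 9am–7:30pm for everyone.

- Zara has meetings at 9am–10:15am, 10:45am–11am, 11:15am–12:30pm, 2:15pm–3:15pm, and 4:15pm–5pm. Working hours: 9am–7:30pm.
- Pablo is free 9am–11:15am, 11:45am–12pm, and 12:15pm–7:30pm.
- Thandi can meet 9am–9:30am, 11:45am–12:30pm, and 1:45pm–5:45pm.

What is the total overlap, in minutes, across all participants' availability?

135 minutes

Zara free within 09:00–19:30: 10:15–10:45, 11:00–11:15, 12:30–14:15, 15:15–16:15, 17:00–19:30.
Zara ∩ Pablo: 10:15–10:45, 11:00–11:15, 12:30–14:15, 15:15–16:15, 17:00–19:30.
Zara ∩ Pablo ∩ Thandi: 13:45–14:15, 15:15–16:15, 17:00–17:45.
Total common minutes: 30 + 60 + 45 = 135.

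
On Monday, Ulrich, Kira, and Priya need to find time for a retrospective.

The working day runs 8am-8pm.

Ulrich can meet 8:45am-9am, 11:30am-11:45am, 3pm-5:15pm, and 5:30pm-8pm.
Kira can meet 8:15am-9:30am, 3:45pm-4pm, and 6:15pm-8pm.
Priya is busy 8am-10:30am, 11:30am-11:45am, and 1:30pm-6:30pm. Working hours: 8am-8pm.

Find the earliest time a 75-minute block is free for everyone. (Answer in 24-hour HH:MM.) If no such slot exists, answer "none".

Priya free within 08:00–20:00: 10:30–11:30, 11:45–13:30, 18:30–20:00.
Ulrich ∩ Kira: 08:45–09:00, 15:45–16:00, 18:15–20:00.
Ulrich ∩ Kira ∩ Priya: 18:30–20:00.
Windows ≥ 75 min: 18:30–20:00.
Earliest such window starts at 18:30.

18:30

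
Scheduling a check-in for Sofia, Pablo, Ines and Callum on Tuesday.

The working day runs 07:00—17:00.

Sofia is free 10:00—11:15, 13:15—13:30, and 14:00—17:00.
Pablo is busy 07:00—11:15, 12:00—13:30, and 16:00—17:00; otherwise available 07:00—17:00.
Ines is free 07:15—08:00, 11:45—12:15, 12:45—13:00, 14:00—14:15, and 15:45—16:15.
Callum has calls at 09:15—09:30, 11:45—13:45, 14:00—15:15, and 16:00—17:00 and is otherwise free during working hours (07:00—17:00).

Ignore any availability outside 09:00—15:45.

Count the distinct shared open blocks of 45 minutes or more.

Pablo free within 07:00–17:00: 11:15–12:00, 13:30–16:00.
Callum free within 07:00–17:00: 07:00–09:15, 09:30–11:45, 13:45–14:00, 15:15–16:00.
Sofia ∩ Pablo: 14:00–16:00.
Sofia ∩ Pablo ∩ Ines: 14:00–14:15, 15:45–16:00.
Sofia ∩ Pablo ∩ Ines ∩ Callum: 15:45–16:00.
Restricted to 09:00–15:45: (none).
Windows ≥ 45 min: (none).
That's 0 windows.

0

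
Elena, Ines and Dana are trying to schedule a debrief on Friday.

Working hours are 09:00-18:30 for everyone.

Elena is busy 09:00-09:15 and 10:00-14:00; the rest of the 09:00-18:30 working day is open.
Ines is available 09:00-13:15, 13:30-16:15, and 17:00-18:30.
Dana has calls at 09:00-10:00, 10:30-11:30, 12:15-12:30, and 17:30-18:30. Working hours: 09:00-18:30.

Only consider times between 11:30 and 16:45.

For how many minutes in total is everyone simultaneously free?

Elena free within 09:00–18:30: 09:15–10:00, 14:00–18:30.
Dana free within 09:00–18:30: 10:00–10:30, 11:30–12:15, 12:30–17:30.
Elena ∩ Ines: 09:15–10:00, 14:00–16:15, 17:00–18:30.
Elena ∩ Ines ∩ Dana: 14:00–16:15, 17:00–17:30.
Restricted to 11:30–16:45: 14:00–16:15.
Total common minutes: 135.

135 minutes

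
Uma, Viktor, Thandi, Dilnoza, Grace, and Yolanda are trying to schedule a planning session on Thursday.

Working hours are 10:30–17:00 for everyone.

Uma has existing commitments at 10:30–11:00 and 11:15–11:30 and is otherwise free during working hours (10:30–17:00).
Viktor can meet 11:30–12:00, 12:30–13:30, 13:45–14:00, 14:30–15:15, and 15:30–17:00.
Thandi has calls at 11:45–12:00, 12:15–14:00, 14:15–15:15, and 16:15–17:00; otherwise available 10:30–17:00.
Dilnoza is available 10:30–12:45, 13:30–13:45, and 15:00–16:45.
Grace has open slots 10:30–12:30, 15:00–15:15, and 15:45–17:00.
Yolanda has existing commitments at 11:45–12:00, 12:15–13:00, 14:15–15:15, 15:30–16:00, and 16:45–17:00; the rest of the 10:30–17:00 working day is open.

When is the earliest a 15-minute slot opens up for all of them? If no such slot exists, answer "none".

11:30

Uma free within 10:30–17:00: 11:00–11:15, 11:30–17:00.
Thandi free within 10:30–17:00: 10:30–11:45, 12:00–12:15, 14:00–14:15, 15:15–16:15.
Yolanda free within 10:30–17:00: 10:30–11:45, 12:00–12:15, 13:00–14:15, 15:15–15:30, 16:00–16:45.
Uma ∩ Viktor: 11:30–12:00, 12:30–13:30, 13:45–14:00, 14:30–15:15, 15:30–17:00.
Uma ∩ Viktor ∩ Thandi: 11:30–11:45, 15:30–16:15.
Uma ∩ Viktor ∩ Thandi ∩ Dilnoza: 11:30–11:45, 15:30–16:15.
Uma ∩ Viktor ∩ Thandi ∩ Dilnoza ∩ Grace: 11:30–11:45, 15:45–16:15.
Uma ∩ Viktor ∩ Thandi ∩ Dilnoza ∩ Grace ∩ Yolanda: 11:30–11:45, 16:00–16:15.
Windows ≥ 15 min: 11:30–11:45, 16:00–16:15.
Earliest such window starts at 11:30.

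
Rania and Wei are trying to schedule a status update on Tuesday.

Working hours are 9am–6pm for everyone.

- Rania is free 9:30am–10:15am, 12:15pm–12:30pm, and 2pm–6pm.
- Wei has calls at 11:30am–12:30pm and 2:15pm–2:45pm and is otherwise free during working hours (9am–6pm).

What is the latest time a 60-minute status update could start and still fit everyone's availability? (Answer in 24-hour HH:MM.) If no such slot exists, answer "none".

Wei free within 09:00–18:00: 09:00–11:30, 12:30–14:15, 14:45–18:00.
Rania ∩ Wei: 09:30–10:15, 14:00–14:15, 14:45–18:00.
Windows ≥ 60 min: 14:45–18:00.
Latest start in the last window 14:45–18:00 is 18:00 − 60 min = 17:00.

17:00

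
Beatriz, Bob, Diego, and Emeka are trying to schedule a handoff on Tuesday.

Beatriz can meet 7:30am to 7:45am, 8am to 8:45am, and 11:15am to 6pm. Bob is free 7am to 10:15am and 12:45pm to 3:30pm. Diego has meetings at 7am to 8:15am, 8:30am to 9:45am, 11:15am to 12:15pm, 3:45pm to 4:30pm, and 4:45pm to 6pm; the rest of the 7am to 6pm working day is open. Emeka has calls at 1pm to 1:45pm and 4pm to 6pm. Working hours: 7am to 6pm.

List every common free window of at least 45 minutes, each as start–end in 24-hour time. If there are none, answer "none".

13:45–15:30

Diego free within 07:00–18:00: 08:15–08:30, 09:45–11:15, 12:15–15:45, 16:30–16:45.
Emeka free within 07:00–18:00: 07:00–13:00, 13:45–16:00.
Beatriz ∩ Bob: 07:30–07:45, 08:00–08:45, 12:45–15:30.
Beatriz ∩ Bob ∩ Diego: 08:15–08:30, 12:45–15:30.
Beatriz ∩ Bob ∩ Diego ∩ Emeka: 08:15–08:30, 12:45–13:00, 13:45–15:30.
Windows ≥ 45 min: 13:45–15:30.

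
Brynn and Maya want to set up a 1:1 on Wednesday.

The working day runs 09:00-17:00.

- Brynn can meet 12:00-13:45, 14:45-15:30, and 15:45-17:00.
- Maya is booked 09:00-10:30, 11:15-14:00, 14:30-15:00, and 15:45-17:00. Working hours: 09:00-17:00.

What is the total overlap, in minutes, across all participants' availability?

30 minutes

Maya free within 09:00–17:00: 10:30–11:15, 14:00–14:30, 15:00–15:45.
Brynn ∩ Maya: 15:00–15:30.
Total common minutes: 30.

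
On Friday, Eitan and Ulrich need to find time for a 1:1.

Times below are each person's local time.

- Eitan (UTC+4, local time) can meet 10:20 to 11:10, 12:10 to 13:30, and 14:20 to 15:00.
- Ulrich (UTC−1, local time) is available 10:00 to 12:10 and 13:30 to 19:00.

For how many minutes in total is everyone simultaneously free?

Eitan → UTC: 06:20–07:10, 08:10–09:30, 10:20–11:00.
Ulrich → UTC: 11:00–13:10, 14:30–20:00.
Eitan ∩ Ulrich: (none).
Total common minutes: 0.

0 minutes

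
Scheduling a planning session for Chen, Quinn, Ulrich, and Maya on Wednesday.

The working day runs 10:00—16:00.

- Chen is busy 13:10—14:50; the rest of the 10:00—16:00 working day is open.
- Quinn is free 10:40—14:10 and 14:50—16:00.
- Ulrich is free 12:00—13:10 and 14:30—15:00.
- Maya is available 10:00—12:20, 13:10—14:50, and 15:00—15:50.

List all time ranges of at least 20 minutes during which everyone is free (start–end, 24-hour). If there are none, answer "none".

12:00–12:20

Chen free within 10:00–16:00: 10:00–13:10, 14:50–16:00.
Chen ∩ Quinn: 10:40–13:10, 14:50–16:00.
Chen ∩ Quinn ∩ Ulrich: 12:00–13:10, 14:50–15:00.
Chen ∩ Quinn ∩ Ulrich ∩ Maya: 12:00–12:20.
Windows ≥ 20 min: 12:00–12:20.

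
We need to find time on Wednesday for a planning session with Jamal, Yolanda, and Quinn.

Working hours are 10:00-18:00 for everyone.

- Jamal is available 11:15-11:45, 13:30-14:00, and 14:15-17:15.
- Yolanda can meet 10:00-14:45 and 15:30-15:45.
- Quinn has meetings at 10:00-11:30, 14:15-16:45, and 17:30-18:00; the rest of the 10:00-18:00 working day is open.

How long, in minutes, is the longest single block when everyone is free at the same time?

Quinn free within 10:00–18:00: 11:30–14:15, 16:45–17:30.
Jamal ∩ Yolanda: 11:15–11:45, 13:30–14:00, 14:15–14:45, 15:30–15:45.
Jamal ∩ Yolanda ∩ Quinn: 11:30–11:45, 13:30–14:00.
Common window lengths: 15, 30 min; longest is 30.

30 minutes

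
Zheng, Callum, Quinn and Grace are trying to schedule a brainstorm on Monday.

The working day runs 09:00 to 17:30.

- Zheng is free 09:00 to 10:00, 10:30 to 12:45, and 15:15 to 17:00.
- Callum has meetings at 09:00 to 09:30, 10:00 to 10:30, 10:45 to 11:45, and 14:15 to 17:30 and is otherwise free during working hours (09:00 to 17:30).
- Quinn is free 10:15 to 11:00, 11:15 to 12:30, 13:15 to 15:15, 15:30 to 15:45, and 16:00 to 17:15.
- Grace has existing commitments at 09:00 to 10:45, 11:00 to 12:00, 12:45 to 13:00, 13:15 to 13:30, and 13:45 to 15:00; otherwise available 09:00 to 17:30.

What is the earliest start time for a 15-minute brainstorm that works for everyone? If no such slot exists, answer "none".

12:00

Callum free within 09:00–17:30: 09:30–10:00, 10:30–10:45, 11:45–14:15.
Grace free within 09:00–17:30: 10:45–11:00, 12:00–12:45, 13:00–13:15, 13:30–13:45, 15:00–17:30.
Zheng ∩ Callum: 09:30–10:00, 10:30–10:45, 11:45–12:45.
Zheng ∩ Callum ∩ Quinn: 10:30–10:45, 11:45–12:30.
Zheng ∩ Callum ∩ Quinn ∩ Grace: 12:00–12:30.
Windows ≥ 15 min: 12:00–12:30.
Earliest such window starts at 12:00.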